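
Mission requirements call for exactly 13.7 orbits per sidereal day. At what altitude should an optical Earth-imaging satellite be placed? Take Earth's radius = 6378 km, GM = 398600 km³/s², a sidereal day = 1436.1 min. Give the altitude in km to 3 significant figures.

986 km

Required period T = 86166 / 13.7 = 6289.5 s.
From T = 2π√(a³/μ): a = (μ T²/4π²)^(1/3) = (398600 × 6289.5² / 4π²)^(1/3) = 7364 km.
Altitude h = a − R = 7364 − 6378 = 986 km.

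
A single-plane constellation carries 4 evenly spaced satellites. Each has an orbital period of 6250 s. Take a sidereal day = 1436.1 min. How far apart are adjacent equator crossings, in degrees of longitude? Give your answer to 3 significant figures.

Single-satellite node shift = (6250.0/86166) × 360° = 26.11°.
With 4 satellites evenly phased, successive equator crossings are 26.11/4 = 6.528° apart.

6.53°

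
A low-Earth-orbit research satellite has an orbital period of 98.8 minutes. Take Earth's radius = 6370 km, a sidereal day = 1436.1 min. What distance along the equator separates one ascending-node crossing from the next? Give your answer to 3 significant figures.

T = 98.8 min = 5928.0 s.
During one orbit Earth rotates (5928.0 / 86166) × 360° = 24.77°.
At the equator that is 24.77° × (2π·6370/360) km/° = 24.77 × 111.2 = 2754 km.

2750 km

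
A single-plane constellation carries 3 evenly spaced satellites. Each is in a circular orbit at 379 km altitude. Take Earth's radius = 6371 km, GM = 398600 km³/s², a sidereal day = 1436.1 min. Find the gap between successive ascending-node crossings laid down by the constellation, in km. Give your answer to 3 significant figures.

855 km

Semi-major axis a = 6371 + 379 = 6750 km. Period T = 2π√(a³/μ) = 2π√(6750³/398600) = 5519.1 s = 91.98 min.
Single-satellite node shift = (5519.1/86166) × 360° = 23.06°.
With 3 satellites evenly phased, successive equator crossings are 23.06/3 = 7.686° apart.
That is 7.686 × 111.2 = 855 km at the equator.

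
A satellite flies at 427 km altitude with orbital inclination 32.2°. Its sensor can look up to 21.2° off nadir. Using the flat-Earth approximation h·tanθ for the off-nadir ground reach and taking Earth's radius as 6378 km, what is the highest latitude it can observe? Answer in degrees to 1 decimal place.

33.7°

For a prograde orbit the ground track reaches latitude ±i = ±32.2°.
Sensor half-swath on the ground ≈ 427·tan(21.2°) = 166 km = 1.49° of latitude.
Maximum observable latitude ≈ 32.2 + 1.49 = 33.7°.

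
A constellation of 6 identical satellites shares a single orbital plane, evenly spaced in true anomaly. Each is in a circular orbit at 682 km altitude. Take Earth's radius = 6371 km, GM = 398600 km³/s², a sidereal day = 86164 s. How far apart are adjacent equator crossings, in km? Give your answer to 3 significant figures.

456 km

Semi-major axis a = 6371 + 682 = 7053 km. Period T = 2π√(a³/μ) = 2π√(7053³/398600) = 5894.8 s = 98.25 min.
Single-satellite node shift = (5894.8/86164) × 360° = 24.63°.
With 6 satellites evenly phased, successive equator crossings are 24.63/6 = 4.105° apart.
That is 4.105 × 111.2 = 456 km at the equator.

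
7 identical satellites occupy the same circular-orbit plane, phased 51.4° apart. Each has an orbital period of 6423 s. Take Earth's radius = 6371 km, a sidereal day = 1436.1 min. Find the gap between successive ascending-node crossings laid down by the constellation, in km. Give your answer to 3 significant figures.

Single-satellite node shift = (6423.0/86166) × 360° = 26.84°.
With 7 satellites evenly phased, successive equator crossings are 26.84/7 = 3.834° apart.
That is 3.834 × 111.2 = 426 km at the equator.

426 km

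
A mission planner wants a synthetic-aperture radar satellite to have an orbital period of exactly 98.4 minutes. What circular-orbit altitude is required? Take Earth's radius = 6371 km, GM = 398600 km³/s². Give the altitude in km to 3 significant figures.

689 km

T = 98.4 min = 5904.0 s.
From T = 2π√(a³/μ): a = (μ T²/4π²)^(1/3) = (398600 × 5904.0² / 4π²)^(1/3) = 7060 km.
Altitude h = a − R = 7060 − 6371 = 689 km.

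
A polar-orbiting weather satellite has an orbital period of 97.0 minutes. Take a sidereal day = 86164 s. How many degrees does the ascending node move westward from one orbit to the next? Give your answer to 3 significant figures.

T = 97.0 min = 5820.0 s.
During one orbit Earth rotates (5820.0 / 86164) × 360° = 24.32°.

24.3°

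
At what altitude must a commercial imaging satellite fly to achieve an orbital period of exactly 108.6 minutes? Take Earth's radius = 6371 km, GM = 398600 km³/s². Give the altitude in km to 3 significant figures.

1170 km

T = 108.6 min = 6516.0 s.
From T = 2π√(a³/μ): a = (μ T²/4π²)^(1/3) = (398600 × 6516.0² / 4π²)^(1/3) = 7540 km.
Altitude h = a − R = 7540 − 6371 = 1169 km.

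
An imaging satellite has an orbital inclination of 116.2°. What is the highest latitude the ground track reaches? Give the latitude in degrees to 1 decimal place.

Retrograde orbit: the ground track reaches ±(180° − i) = ±(180 − 116.2) = ±63.8°.

63.8°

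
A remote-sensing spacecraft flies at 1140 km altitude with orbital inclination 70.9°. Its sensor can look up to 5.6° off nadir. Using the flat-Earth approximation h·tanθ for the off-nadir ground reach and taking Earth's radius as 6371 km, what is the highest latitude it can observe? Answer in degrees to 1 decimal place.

For a prograde orbit the ground track reaches latitude ±i = ±70.9°.
Sensor half-swath on the ground ≈ 1140·tan(5.6°) = 112 km = 1.01° of latitude.
Maximum observable latitude ≈ 70.9 + 1.01 = 71.9°.

71.9°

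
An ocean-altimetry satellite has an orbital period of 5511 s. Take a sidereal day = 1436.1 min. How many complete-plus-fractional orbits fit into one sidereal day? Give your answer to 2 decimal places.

15.64

Orbits per sidereal day = 86166 / 5511.0 = 15.635.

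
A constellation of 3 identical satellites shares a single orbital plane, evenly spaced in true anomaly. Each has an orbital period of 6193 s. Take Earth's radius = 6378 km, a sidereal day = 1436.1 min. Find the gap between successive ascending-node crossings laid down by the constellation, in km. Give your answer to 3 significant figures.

960 km

Single-satellite node shift = (6193.0/86166) × 360° = 25.87°.
With 3 satellites evenly phased, successive equator crossings are 25.87/3 = 8.625° apart.
That is 8.625 × 111.3 = 960 km at the equator.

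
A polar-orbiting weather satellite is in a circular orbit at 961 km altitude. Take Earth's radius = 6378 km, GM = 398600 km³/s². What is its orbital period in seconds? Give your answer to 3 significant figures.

6260 seconds

Semi-major axis a = 6378 + 961 = 7339 km. Period T = 2π√(a³/μ) = 2π√(7339³/398600) = 6257.0 s = 104.28 min.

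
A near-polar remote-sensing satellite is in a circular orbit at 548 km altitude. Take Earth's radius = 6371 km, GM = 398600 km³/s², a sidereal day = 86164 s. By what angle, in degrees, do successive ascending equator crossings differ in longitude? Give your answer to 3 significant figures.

23.9°

Semi-major axis a = 6371 + 548 = 6919 km. Period T = 2π√(a³/μ) = 2π√(6919³/398600) = 5727.6 s = 95.46 min.
During one orbit Earth rotates (5727.6 / 86164) × 360° = 23.93°.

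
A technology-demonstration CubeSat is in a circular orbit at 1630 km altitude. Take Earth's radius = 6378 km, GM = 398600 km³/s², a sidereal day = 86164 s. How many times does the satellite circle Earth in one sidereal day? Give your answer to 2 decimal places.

12.08

Semi-major axis a = 6378 + 1630 = 8008 km. Period T = 2π√(a³/μ) = 2π√(8008³/398600) = 7131.8 s = 118.86 min.
Orbits per sidereal day = 86164 / 7131.8 = 12.082.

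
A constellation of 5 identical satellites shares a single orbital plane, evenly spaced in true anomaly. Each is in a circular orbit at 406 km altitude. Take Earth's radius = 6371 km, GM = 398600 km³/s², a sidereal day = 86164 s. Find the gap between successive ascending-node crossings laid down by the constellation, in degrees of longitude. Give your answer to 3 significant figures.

4.64°

Semi-major axis a = 6371 + 406 = 6777 km. Period T = 2π√(a³/μ) = 2π√(6777³/398600) = 5552.2 s = 92.54 min.
Single-satellite node shift = (5552.2/86164) × 360° = 23.20°.
With 5 satellites evenly phased, successive equator crossings are 23.20/5 = 4.640° apart.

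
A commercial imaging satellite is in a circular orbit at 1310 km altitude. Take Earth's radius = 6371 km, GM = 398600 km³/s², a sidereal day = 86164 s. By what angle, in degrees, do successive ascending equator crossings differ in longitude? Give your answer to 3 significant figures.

28.0°

Semi-major axis a = 6371 + 1310 = 7681 km. Period T = 2π√(a³/μ) = 2π√(7681³/398600) = 6699.4 s = 111.66 min.
During one orbit Earth rotates (6699.4 / 86164) × 360° = 27.99°.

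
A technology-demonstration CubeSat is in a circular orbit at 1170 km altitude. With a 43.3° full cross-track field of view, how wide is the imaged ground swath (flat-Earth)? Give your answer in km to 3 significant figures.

929 km

Half-angle = 43.3°/2 = 21.65°.
Swath width ≈ 2h·tan(θ/2) = 2 × 1170 × tan(21.65°) = 928.8 km.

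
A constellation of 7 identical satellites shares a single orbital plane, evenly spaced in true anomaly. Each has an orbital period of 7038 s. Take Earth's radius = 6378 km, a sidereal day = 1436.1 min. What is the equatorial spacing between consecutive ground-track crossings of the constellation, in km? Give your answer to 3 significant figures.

Single-satellite node shift = (7038.0/86166) × 360° = 29.40°.
With 7 satellites evenly phased, successive equator crossings are 29.40/7 = 4.201° apart.
That is 4.201 × 111.3 = 468 km at the equator.

468 km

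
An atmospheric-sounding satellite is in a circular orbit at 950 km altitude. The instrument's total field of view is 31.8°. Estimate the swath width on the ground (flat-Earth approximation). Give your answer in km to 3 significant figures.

Half-angle = 31.8°/2 = 15.9°.
Swath width ≈ 2h·tan(θ/2) = 2 × 950 × tan(15.9°) = 541.2 km.

541 km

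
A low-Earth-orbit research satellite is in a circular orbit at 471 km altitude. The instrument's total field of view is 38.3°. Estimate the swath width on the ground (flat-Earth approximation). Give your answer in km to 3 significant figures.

327 km

Half-angle = 38.3°/2 = 19.15°.
Swath width ≈ 2h·tan(θ/2) = 2 × 471 × tan(19.15°) = 327.1 km.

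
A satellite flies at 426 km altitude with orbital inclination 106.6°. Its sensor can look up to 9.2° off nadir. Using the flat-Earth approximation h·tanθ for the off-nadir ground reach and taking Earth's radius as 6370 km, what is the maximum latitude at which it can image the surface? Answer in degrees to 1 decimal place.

Retrograde orbit: the ground track reaches ±(180° − i) = ±(180 − 106.6) = ±73.4°.
Sensor half-swath on the ground ≈ 426·tan(9.2°) = 69 km = 0.62° of latitude.
Maximum observable latitude ≈ 73.4 + 0.62 = 74.0°.

74.0°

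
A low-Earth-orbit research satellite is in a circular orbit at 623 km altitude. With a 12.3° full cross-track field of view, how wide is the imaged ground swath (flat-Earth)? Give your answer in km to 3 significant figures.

Half-angle = 12.3°/2 = 6.15°.
Swath width ≈ 2h·tan(θ/2) = 2 × 623 × tan(6.15°) = 134.3 km.

134 km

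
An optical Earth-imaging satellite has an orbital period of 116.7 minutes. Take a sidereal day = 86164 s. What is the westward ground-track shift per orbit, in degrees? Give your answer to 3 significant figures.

T = 116.7 min = 7002.0 s.
During one orbit Earth rotates (7002.0 / 86164) × 360° = 29.25°.

29.3°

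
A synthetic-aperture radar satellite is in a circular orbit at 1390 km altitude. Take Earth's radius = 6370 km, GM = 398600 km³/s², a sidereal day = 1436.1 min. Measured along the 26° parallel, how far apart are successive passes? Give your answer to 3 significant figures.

2840 km

Semi-major axis a = 6370 + 1390 = 7760 km. Period T = 2π√(a³/μ) = 2π√(7760³/398600) = 6803.1 s = 113.38 min.
Node shift per orbit = (6803.1/86166) × 360° = 28.42°.
Equatorial spacing = 28.42 × 111.2 km/° = 3160 km.
At 26° latitude, spacing = 3160 × cos(26°) = 2840 km.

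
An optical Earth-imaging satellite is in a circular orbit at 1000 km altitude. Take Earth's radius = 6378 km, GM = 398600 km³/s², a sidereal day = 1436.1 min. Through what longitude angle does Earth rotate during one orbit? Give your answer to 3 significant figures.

Semi-major axis a = 6378 + 1000 = 7378 km. Period T = 2π√(a³/μ) = 2π√(7378³/398600) = 6306.9 s = 105.12 min.
During one orbit Earth rotates (6306.9 / 86166) × 360° = 26.35°.

26.4°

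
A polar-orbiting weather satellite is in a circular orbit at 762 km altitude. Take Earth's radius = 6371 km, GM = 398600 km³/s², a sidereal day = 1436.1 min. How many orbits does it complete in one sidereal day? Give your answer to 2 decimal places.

14.37

Semi-major axis a = 6371 + 762 = 7133 km. Period T = 2π√(a³/μ) = 2π√(7133³/398600) = 5995.4 s = 99.92 min.
Orbits per sidereal day = 86166 / 5995.4 = 14.372.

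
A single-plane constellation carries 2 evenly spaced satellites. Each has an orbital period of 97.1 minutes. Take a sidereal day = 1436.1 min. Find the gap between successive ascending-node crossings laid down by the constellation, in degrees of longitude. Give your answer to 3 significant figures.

12.2°

T = 97.1 min = 5826.0 s.
Single-satellite node shift = (5826.0/86166) × 360° = 24.34°.
With 2 satellites evenly phased, successive equator crossings are 24.34/2 = 12.170° apart.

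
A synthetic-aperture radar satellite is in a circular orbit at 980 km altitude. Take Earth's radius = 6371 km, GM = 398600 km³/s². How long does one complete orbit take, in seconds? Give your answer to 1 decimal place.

6272.4 seconds

Semi-major axis a = 6371 + 980 = 7351 km. Period T = 2π√(a³/μ) = 2π√(7351³/398600) = 6272.4 s = 104.54 min.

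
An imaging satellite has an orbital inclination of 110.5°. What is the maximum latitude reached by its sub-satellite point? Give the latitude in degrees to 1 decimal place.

Retrograde orbit: the ground track reaches ±(180° − i) = ±(180 − 110.5) = ±69.5°.

69.5°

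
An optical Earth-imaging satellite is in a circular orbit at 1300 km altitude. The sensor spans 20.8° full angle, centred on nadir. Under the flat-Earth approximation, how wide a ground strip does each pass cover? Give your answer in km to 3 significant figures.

Half-angle = 20.8°/2 = 10.4°.
Swath width ≈ 2h·tan(θ/2) = 2 × 1300 × tan(10.4°) = 477.2 km.

477 km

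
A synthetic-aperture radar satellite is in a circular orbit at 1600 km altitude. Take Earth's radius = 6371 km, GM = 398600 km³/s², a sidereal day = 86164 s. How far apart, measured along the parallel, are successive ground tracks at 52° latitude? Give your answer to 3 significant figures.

2030 km

Semi-major axis a = 6371 + 1600 = 7971 km. Period T = 2π√(a³/μ) = 2π√(7971³/398600) = 7082.4 s = 118.04 min.
Node shift per orbit = (7082.4/86164) × 360° = 29.59°.
Equatorial spacing = 29.59 × 111.2 km/° = 3290 km.
At 52° latitude, spacing = 3290 × cos(52°) = 2026 km.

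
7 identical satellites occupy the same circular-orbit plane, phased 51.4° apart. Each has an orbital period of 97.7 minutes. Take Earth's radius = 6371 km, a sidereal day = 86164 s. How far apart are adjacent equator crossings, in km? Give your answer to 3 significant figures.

389 km

T = 97.7 min = 5862.0 s.
Single-satellite node shift = (5862.0/86164) × 360° = 24.49°.
With 7 satellites evenly phased, successive equator crossings are 24.49/7 = 3.499° apart.
That is 3.499 × 111.2 = 389 km at the equator.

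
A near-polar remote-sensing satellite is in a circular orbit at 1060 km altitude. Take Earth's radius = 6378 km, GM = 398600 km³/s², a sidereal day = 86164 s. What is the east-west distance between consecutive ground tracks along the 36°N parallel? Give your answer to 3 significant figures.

Semi-major axis a = 6378 + 1060 = 7438 km. Period T = 2π√(a³/μ) = 2π√(7438³/398600) = 6384.0 s = 106.40 min.
Node shift per orbit = (6384.0/86164) × 360° = 26.67°.
Equatorial spacing = 26.67 × 111.3 km/° = 2969 km.
At 36° latitude, spacing = 2969 × cos(36°) = 2402 km.

2400 km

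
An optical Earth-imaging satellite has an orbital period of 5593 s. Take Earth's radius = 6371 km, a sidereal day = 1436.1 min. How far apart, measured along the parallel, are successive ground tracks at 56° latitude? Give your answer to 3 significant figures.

Node shift per orbit = (5593.0/86166) × 360° = 23.37°.
Equatorial spacing = 23.37 × 111.2 km/° = 2598 km.
At 56° latitude, spacing = 2598 × cos(56°) = 1453 km.

1450 km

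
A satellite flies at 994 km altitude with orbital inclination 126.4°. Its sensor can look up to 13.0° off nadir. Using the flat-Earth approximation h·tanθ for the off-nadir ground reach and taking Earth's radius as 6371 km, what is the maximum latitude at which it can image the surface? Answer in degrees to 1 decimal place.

55.7°

Retrograde orbit: the ground track reaches ±(180° − i) = ±(180 − 126.4) = ±53.6°.
Sensor half-swath on the ground ≈ 994·tan(13.0°) = 229 km = 2.06° of latitude.
Maximum observable latitude ≈ 53.6 + 2.06 = 55.7°.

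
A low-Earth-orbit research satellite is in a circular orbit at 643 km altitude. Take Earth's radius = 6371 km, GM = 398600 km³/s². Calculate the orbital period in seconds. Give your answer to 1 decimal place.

5846.0 seconds

Semi-major axis a = 6371 + 643 = 7014 km. Period T = 2π√(a³/μ) = 2π√(7014³/398600) = 5846.0 s = 97.43 min.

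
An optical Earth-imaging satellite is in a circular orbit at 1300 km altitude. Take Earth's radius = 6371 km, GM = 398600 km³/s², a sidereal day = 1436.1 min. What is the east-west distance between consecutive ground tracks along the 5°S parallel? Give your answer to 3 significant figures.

3090 km

Semi-major axis a = 6371 + 1300 = 7671 km. Period T = 2π√(a³/μ) = 2π√(7671³/398600) = 6686.4 s = 111.44 min.
Node shift per orbit = (6686.4/86166) × 360° = 27.94°.
Equatorial spacing = 27.94 × 111.2 km/° = 3106 km.
At 5° latitude, spacing = 3106 × cos(5°) = 3094 km.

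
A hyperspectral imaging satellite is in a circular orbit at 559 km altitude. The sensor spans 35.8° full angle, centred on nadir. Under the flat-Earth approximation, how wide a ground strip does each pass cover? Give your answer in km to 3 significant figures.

Half-angle = 35.8°/2 = 17.9°.
Swath width ≈ 2h·tan(θ/2) = 2 × 559 × tan(17.9°) = 361.1 km.

361 km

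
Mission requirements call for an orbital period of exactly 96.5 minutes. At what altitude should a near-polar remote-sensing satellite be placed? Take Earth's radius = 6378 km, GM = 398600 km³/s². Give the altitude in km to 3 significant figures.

T = 96.5 min = 5790.0 s.
From T = 2π√(a³/μ): a = (μ T²/4π²)^(1/3) = (398600 × 5790.0² / 4π²)^(1/3) = 6969 km.
Altitude h = a − R = 6969 − 6378 = 591 km.

591 km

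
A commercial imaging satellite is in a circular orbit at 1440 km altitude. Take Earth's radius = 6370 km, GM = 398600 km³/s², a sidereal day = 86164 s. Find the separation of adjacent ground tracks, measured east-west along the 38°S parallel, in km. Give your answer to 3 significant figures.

Semi-major axis a = 6370 + 1440 = 7810 km. Period T = 2π√(a³/μ) = 2π√(7810³/398600) = 6868.9 s = 114.48 min.
Node shift per orbit = (6868.9/86164) × 360° = 28.70°.
Equatorial spacing = 28.70 × 111.2 km/° = 3191 km.
At 38° latitude, spacing = 3191 × cos(38°) = 2514 km.

2510 km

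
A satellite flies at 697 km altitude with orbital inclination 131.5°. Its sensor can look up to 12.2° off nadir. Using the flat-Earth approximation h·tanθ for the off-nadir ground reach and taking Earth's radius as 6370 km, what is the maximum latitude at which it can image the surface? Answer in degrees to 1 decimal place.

Retrograde orbit: the ground track reaches ±(180° − i) = ±(180 − 131.5) = ±48.5°.
Sensor half-swath on the ground ≈ 697·tan(12.2°) = 151 km = 1.36° of latitude.
Maximum observable latitude ≈ 48.5 + 1.36 = 49.9°.

49.9°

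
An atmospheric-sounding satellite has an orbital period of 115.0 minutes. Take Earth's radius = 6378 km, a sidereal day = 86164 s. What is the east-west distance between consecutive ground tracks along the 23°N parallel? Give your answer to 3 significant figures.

T = 115.0 min = 6900.0 s.
Node shift per orbit = (6900.0/86164) × 360° = 28.83°.
Equatorial spacing = 28.83 × 111.3 km/° = 3209 km.
At 23° latitude, spacing = 3209 × cos(23°) = 2954 km.

2950 km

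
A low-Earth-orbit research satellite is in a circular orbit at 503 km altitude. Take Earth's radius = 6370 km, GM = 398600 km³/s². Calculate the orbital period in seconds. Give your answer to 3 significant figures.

5670 seconds

Semi-major axis a = 6370 + 503 = 6873 km. Period T = 2π√(a³/μ) = 2π√(6873³/398600) = 5670.6 s = 94.51 min.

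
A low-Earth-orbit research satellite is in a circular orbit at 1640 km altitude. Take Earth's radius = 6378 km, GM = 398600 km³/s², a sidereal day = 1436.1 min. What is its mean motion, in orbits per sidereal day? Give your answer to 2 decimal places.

Semi-major axis a = 6378 + 1640 = 8018 km. Period T = 2π√(a³/μ) = 2π√(8018³/398600) = 7145.1 s = 119.09 min.
Orbits per sidereal day = 86166 / 7145.1 = 12.059.

12.06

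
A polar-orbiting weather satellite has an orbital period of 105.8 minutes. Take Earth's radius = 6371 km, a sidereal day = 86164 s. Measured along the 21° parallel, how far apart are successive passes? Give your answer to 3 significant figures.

2750 km

T = 105.8 min = 6348.0 s.
Node shift per orbit = (6348.0/86164) × 360° = 26.52°.
Equatorial spacing = 26.52 × 111.2 km/° = 2949 km.
At 21° latitude, spacing = 2949 × cos(21°) = 2753 km.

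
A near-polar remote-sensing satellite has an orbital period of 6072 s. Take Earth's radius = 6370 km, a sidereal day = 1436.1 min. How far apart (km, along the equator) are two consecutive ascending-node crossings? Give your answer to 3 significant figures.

2820 km

During one orbit Earth rotates (6072.0 / 86166) × 360° = 25.37°.
At the equator that is 25.37° × (2π·6370/360) km/° = 25.37 × 111.2 = 2820 km.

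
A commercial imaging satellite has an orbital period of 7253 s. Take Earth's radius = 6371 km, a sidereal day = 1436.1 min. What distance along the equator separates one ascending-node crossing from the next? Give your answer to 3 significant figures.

During one orbit Earth rotates (7253.0 / 86166) × 360° = 30.30°.
At the equator that is 30.30° × (2π·6371/360) km/° = 30.30 × 111.2 = 3370 km.

3370 km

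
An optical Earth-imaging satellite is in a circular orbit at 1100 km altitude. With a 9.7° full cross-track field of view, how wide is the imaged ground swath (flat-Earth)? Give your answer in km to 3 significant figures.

187 km

Half-angle = 9.7°/2 = 4.85°.
Swath width ≈ 2h·tan(θ/2) = 2 × 1100 × tan(4.85°) = 186.7 km.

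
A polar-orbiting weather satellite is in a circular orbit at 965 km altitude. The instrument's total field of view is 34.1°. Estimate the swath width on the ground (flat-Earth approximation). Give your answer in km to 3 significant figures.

592 km

Half-angle = 34.1°/2 = 17.05°.
Swath width ≈ 2h·tan(θ/2) = 2 × 965 × tan(17.05°) = 591.9 km.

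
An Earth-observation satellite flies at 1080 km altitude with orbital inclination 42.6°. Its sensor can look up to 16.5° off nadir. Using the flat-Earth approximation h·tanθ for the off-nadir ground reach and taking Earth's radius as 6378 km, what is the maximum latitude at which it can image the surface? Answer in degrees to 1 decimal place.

For a prograde orbit the ground track reaches latitude ±i = ±42.6°.
Sensor half-swath on the ground ≈ 1080·tan(16.5°) = 320 km = 2.87° of latitude.
Maximum observable latitude ≈ 42.6 + 2.87 = 45.5°.

45.5°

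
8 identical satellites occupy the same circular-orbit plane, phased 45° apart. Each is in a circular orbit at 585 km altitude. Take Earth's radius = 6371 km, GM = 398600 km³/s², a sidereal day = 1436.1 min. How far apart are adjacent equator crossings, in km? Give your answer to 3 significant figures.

Semi-major axis a = 6371 + 585 = 6956 km. Period T = 2π√(a³/μ) = 2π√(6956³/398600) = 5773.7 s = 96.23 min.
Single-satellite node shift = (5773.7/86166) × 360° = 24.12°.
With 8 satellites evenly phased, successive equator crossings are 24.12/8 = 3.015° apart.
That is 3.015 × 111.2 = 335 km at the equator.

335 km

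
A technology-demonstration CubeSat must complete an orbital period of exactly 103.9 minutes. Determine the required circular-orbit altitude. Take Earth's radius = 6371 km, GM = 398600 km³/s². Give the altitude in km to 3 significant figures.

950 km

T = 103.9 min = 6234.0 s.
From T = 2π√(a³/μ): a = (μ T²/4π²)^(1/3) = (398600 × 6234.0² / 4π²)^(1/3) = 7321 km.
Altitude h = a − R = 7321 − 6371 = 950 km.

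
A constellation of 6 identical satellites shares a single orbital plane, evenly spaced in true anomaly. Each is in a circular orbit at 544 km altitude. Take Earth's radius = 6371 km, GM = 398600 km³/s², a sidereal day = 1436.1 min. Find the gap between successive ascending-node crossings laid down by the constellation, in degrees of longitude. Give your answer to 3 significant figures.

Semi-major axis a = 6371 + 544 = 6915 km. Period T = 2π√(a³/μ) = 2π√(6915³/398600) = 5722.7 s = 95.38 min.
Single-satellite node shift = (5722.7/86166) × 360° = 23.91°.
With 6 satellites evenly phased, successive equator crossings are 23.91/6 = 3.985° apart.

3.98°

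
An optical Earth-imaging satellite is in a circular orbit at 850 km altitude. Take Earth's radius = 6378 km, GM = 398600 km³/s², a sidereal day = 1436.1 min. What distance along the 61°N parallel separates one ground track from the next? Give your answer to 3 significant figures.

Semi-major axis a = 6378 + 850 = 7228 km. Period T = 2π√(a³/μ) = 2π√(7228³/398600) = 6115.6 s = 101.93 min.
Node shift per orbit = (6115.6/86166) × 360° = 25.55°.
Equatorial spacing = 25.55 × 111.3 km/° = 2844 km.
At 61° latitude, spacing = 2844 × cos(61°) = 1379 km.

1380 km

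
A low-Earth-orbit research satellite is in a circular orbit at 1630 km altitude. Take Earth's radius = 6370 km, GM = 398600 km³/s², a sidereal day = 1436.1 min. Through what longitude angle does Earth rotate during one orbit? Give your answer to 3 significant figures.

Semi-major axis a = 6370 + 1630 = 8000 km. Period T = 2π√(a³/μ) = 2π√(8000³/398600) = 7121.1 s = 118.68 min.
During one orbit Earth rotates (7121.1 / 86166) × 360° = 29.75°.

29.8°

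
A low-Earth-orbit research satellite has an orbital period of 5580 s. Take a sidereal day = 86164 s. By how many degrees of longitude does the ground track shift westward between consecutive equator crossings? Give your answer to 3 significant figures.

During one orbit Earth rotates (5580.0 / 86164) × 360° = 23.31°.

23.3°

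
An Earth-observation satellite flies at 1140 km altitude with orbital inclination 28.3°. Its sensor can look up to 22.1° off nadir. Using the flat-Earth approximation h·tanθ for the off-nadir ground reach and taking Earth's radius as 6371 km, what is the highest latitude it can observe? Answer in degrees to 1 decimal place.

For a prograde orbit the ground track reaches latitude ±i = ±28.3°.
Sensor half-swath on the ground ≈ 1140·tan(22.1°) = 463 km = 4.16° of latitude.
Maximum observable latitude ≈ 28.3 + 4.16 = 32.5°.

32.5°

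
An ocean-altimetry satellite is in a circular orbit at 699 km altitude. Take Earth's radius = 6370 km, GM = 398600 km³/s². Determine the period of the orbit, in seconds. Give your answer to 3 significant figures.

5910 seconds

Semi-major axis a = 6370 + 699 = 7069 km. Period T = 2π√(a³/μ) = 2π√(7069³/398600) = 5914.9 s = 98.58 min.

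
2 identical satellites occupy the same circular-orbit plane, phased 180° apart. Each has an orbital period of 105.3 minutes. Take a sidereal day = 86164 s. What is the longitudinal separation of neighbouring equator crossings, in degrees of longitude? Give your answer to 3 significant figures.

13.2°

T = 105.3 min = 6318.0 s.
Single-satellite node shift = (6318.0/86164) × 360° = 26.40°.
With 2 satellites evenly phased, successive equator crossings are 26.40/2 = 13.199° apart.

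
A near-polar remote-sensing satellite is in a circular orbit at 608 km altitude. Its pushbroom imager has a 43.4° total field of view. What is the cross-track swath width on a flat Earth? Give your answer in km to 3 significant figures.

484 km

Half-angle = 43.4°/2 = 21.7°.
Swath width ≈ 2h·tan(θ/2) = 2 × 608 × tan(21.7°) = 483.9 km.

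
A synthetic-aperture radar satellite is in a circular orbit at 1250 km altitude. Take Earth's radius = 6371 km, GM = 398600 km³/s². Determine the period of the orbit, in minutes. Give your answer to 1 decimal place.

110.4 min

Semi-major axis a = 6371 + 1250 = 7621 km. Period T = 2π√(a³/μ) = 2π√(7621³/398600) = 6621.1 s = 110.35 min.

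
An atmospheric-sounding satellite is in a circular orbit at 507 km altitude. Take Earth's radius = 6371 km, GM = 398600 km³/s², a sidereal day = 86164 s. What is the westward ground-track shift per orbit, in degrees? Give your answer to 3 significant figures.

23.7°

Semi-major axis a = 6371 + 507 = 6878 km. Period T = 2π√(a³/μ) = 2π√(6878³/398600) = 5676.8 s = 94.61 min.
During one orbit Earth rotates (5676.8 / 86164) × 360° = 23.72°.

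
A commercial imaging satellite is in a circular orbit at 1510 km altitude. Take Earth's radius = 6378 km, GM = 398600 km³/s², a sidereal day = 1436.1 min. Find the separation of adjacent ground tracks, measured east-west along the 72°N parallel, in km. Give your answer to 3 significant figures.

Semi-major axis a = 6378 + 1510 = 7888 km. Period T = 2π√(a³/μ) = 2π√(7888³/398600) = 6972.1 s = 116.20 min.
Node shift per orbit = (6972.1/86166) × 360° = 29.13°.
Equatorial spacing = 29.13 × 111.3 km/° = 3243 km.
At 72° latitude, spacing = 3243 × cos(72°) = 1002 km.

1000 km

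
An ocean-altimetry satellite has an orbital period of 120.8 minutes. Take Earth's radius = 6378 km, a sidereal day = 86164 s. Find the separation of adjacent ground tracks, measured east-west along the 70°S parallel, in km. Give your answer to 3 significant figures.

1150 km

T = 120.8 min = 7248.0 s.
Node shift per orbit = (7248.0/86164) × 360° = 30.28°.
Equatorial spacing = 30.28 × 111.3 km/° = 3371 km.
At 70° latitude, spacing = 3371 × cos(70°) = 1153 km.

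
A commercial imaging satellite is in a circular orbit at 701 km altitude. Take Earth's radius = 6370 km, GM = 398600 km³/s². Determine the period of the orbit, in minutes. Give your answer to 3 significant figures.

Semi-major axis a = 6370 + 701 = 7071 km. Period T = 2π√(a³/μ) = 2π√(7071³/398600) = 5917.4 s = 98.62 min.

98.6 min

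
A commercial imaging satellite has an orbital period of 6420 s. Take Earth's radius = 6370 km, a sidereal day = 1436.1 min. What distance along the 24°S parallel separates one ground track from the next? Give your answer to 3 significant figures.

Node shift per orbit = (6420.0/86166) × 360° = 26.82°.
Equatorial spacing = 26.82 × 111.2 km/° = 2982 km.
At 24° latitude, spacing = 2982 × cos(24°) = 2724 km.

2720 km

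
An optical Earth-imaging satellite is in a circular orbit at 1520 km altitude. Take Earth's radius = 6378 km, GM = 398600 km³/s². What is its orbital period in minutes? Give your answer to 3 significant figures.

116 min

Semi-major axis a = 6378 + 1520 = 7898 km. Period T = 2π√(a³/μ) = 2π√(7898³/398600) = 6985.3 s = 116.42 min.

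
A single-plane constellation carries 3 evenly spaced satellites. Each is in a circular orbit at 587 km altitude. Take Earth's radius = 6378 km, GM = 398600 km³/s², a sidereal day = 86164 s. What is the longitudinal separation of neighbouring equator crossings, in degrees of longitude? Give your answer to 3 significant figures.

8.06°

Semi-major axis a = 6378 + 587 = 6965 km. Period T = 2π√(a³/μ) = 2π√(6965³/398600) = 5784.9 s = 96.41 min.
Single-satellite node shift = (5784.9/86164) × 360° = 24.17°.
With 3 satellites evenly phased, successive equator crossings are 24.17/3 = 8.057° apart.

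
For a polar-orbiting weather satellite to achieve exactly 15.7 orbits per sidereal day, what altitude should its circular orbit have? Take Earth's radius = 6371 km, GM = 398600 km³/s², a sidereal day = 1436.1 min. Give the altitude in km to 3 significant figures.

354 km

Required period T = 86166 / 15.7 = 5488.3 s.
From T = 2π√(a³/μ): a = (μ T²/4π²)^(1/3) = (398600 × 5488.3² / 4π²)^(1/3) = 6725 km.
Altitude h = a − R = 6725 − 6371 = 354 km.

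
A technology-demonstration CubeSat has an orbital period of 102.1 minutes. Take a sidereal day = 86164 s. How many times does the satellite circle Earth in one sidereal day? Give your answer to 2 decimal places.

14.07

T = 102.1 min = 6126.0 s.
Orbits per sidereal day = 86164 / 6126.0 = 14.065.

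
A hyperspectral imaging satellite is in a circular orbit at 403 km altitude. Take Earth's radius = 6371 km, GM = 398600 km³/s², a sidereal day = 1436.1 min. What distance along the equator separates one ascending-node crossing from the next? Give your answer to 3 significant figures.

Semi-major axis a = 6371 + 403 = 6774 km. Period T = 2π√(a³/μ) = 2π√(6774³/398600) = 5548.5 s = 92.48 min.
During one orbit Earth rotates (5548.5 / 86166) × 360° = 23.18°.
At the equator that is 23.18° × (2π·6371/360) km/° = 23.18 × 111.2 = 2578 km.

2580 km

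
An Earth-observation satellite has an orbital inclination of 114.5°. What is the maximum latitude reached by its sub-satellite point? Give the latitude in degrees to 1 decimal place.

Retrograde orbit: the ground track reaches ±(180° − i) = ±(180 − 114.5) = ±65.5°.

65.5°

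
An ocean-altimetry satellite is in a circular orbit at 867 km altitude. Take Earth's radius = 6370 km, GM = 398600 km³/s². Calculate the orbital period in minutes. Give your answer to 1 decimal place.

102.1 min

Semi-major axis a = 6370 + 867 = 7237 km. Period T = 2π√(a³/μ) = 2π√(7237³/398600) = 6127.0 s = 102.12 min.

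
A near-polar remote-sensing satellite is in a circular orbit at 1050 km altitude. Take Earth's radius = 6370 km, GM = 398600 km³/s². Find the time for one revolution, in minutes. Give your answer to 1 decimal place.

Semi-major axis a = 6370 + 1050 = 7420 km. Period T = 2π√(a³/μ) = 2π√(7420³/398600) = 6360.9 s = 106.01 min.

106.0 min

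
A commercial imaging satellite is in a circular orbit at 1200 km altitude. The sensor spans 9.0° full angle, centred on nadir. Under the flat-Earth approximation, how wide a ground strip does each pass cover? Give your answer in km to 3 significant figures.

189 km

Half-angle = 9.0°/2 = 4.5°.
Swath width ≈ 2h·tan(θ/2) = 2 × 1200 × tan(4.5°) = 188.9 km.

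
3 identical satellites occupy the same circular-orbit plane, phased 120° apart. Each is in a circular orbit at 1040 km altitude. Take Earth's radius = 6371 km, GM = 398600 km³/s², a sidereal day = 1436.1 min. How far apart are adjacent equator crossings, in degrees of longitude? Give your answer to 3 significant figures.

Semi-major axis a = 6371 + 1040 = 7411 km. Period T = 2π√(a³/μ) = 2π√(7411³/398600) = 6349.3 s = 105.82 min.
Single-satellite node shift = (6349.3/86166) × 360° = 26.53°.
With 3 satellites evenly phased, successive equator crossings are 26.53/3 = 8.842° apart.

8.84°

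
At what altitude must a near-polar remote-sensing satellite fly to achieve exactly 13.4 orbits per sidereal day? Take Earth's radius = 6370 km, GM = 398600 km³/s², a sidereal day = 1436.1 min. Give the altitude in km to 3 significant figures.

Required period T = 86166 / 13.4 = 6430.3 s.
From T = 2π√(a³/μ): a = (μ T²/4π²)^(1/3) = (398600 × 6430.3² / 4π²)^(1/3) = 7474 km.
Altitude h = a − R = 7474 − 6370 = 1104 km.

1100 km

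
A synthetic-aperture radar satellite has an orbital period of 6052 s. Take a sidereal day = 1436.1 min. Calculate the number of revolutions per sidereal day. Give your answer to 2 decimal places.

14.24

Orbits per sidereal day = 86166 / 6052.0 = 14.238.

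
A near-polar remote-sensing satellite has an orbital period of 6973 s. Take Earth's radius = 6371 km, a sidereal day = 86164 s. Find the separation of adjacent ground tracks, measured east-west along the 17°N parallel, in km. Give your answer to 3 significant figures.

3100 km

Node shift per orbit = (6973.0/86164) × 360° = 29.13°.
Equatorial spacing = 29.13 × 111.2 km/° = 3240 km.
At 17° latitude, spacing = 3240 × cos(17°) = 3098 km.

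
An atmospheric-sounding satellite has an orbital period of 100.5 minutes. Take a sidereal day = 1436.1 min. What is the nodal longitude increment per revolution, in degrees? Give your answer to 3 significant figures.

25.2°

T = 100.5 min = 6030.0 s.
During one orbit Earth rotates (6030.0 / 86166) × 360° = 25.19°.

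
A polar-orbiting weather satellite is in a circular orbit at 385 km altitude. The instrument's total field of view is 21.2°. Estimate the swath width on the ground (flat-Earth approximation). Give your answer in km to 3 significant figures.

Half-angle = 21.2°/2 = 10.6°.
Swath width ≈ 2h·tan(θ/2) = 2 × 385 × tan(10.6°) = 144.1 km.

144 km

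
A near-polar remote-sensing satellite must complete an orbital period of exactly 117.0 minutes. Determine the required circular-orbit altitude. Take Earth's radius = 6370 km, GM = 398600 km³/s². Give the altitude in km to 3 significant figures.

1550 km

T = 117.0 min = 7020.0 s.
From T = 2π√(a³/μ): a = (μ T²/4π²)^(1/3) = (398600 × 7020.0² / 4π²)^(1/3) = 7924 km.
Altitude h = a − R = 7924 − 6370 = 1554 km.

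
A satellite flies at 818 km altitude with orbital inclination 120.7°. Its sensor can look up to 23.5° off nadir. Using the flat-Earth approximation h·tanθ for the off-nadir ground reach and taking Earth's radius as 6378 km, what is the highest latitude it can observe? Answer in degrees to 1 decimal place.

62.5°

Retrograde orbit: the ground track reaches ±(180° − i) = ±(180 − 120.7) = ±59.3°.
Sensor half-swath on the ground ≈ 818·tan(23.5°) = 356 km = 3.20° of latitude.
Maximum observable latitude ≈ 59.3 + 3.20 = 62.5°.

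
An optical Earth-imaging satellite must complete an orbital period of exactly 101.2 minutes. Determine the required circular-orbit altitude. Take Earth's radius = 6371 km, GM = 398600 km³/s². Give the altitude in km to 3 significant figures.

823 km

T = 101.2 min = 6072.0 s.
From T = 2π√(a³/μ): a = (μ T²/4π²)^(1/3) = (398600 × 6072.0² / 4π²)^(1/3) = 7194 km.
Altitude h = a − R = 7194 − 6371 = 823 km.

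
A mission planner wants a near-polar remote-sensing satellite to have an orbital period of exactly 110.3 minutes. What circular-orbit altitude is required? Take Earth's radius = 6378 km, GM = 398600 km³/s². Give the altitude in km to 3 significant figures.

T = 110.3 min = 6618.0 s.
From T = 2π√(a³/μ): a = (μ T²/4π²)^(1/3) = (398600 × 6618.0² / 4π²)^(1/3) = 7619 km.
Altitude h = a − R = 7619 − 6378 = 1241 km.

1240 km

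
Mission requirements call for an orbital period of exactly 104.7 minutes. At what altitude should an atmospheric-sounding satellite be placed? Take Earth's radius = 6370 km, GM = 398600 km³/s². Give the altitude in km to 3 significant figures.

989 km

T = 104.7 min = 6282.0 s.
From T = 2π√(a³/μ): a = (μ T²/4π²)^(1/3) = (398600 × 6282.0² / 4π²)^(1/3) = 7359 km.
Altitude h = a − R = 7359 − 6370 = 989 km.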